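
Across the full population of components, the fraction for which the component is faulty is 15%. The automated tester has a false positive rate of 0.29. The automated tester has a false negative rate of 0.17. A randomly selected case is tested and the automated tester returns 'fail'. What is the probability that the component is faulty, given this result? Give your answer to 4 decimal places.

Let H be the event that the component is faulty. P(H) = 0.15, so P(¬H) = 0.85. With E the 'fail' result, P(E|H) = 0.83 and P(E|¬H) = 0.29.
P(E) = 0.83·0.15 + 0.29·0.85 = 0.12450 + 0.24650 = 0.37100.
By Bayes' theorem, P(H|E) = 0.12450 / 0.37100 = 0.3356.

P(H | E) ≈ 0.3356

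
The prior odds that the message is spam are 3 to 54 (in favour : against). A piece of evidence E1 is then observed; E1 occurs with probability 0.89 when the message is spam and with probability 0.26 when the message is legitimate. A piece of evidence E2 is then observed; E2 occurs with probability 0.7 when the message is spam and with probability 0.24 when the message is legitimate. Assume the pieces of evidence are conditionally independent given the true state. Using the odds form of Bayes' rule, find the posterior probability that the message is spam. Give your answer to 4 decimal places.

Prior odds = 3/54 = 0.055556. In log-odds, ln(0.055556) = -2.8904.
Add log likelihood ratios: ln(3.4231) + ln(2.9167) = 2.3010.
Posterior log-odds = -0.58939, so posterior odds = exp(-0.58939) = 0.55467. Converting, P(H|E) = 0.55467/1.5547 = 0.3568.

Posterior probability ≈ 0.3568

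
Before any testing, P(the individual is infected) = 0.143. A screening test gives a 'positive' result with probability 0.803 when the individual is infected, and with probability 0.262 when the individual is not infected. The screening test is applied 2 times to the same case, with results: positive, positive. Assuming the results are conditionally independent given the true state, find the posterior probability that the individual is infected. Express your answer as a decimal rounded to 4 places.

Posterior P(H) ≈ 0.6105

With H the event that the individual is infected, the joint likelihood of the observed sequence is P(data|H) = 0.803·0.803 = 0.64481 and P(data|¬H) = 0.262·0.262 = 0.068644.
Bayes: P(H|data) = 0.143·0.64481 / (0.143·0.64481 + 0.857·0.068644) = 0.092208/0.15104 = 0.6105.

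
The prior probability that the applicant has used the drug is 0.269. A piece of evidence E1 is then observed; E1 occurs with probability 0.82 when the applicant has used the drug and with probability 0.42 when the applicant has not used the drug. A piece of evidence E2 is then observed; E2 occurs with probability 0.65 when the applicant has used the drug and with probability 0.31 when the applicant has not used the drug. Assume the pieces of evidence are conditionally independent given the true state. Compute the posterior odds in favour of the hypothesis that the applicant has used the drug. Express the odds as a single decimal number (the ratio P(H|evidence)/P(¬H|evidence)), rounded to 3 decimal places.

Posterior odds ≈ 1.506

Prior odds = 0.269/(1−0.269) = 0.36799.
Likelihood ratio for E1 = 0.82/0.42 = 1.9524.
Likelihood ratio for E2 = 0.65/0.31 = 2.0968.
Posterior odds = prior odds × LR₁ × LR₂ = 1.5064.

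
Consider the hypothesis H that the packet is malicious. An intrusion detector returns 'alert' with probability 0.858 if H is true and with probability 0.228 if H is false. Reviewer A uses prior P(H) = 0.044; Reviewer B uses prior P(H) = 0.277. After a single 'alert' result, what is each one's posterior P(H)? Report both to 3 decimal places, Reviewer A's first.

The likelihood ratio for an 'alert' result is 0.858/0.228 = 3.7632.
Reviewer A: prior odds 0.044/0.956 = 0.046025; posterior odds 0.17320; posterior probability 0.148.
Reviewer B: prior odds 0.277/0.723 = 0.38313; posterior odds 1.4418; posterior probability 0.590.

Reviewer A: 0.148; Reviewer B: 0.590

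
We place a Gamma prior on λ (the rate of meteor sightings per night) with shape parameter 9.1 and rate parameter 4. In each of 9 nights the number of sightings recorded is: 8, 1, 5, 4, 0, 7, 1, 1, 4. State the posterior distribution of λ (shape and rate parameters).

Posterior: Gamma(shape=40.1, rate=13)

Total count ∑xᵢ = 31 over n = 9 nights.
Gamma is conjugate to the Poisson likelihood: posterior is Gamma(shape = 9.1+31 = 40.1, rate = 4+9 = 13).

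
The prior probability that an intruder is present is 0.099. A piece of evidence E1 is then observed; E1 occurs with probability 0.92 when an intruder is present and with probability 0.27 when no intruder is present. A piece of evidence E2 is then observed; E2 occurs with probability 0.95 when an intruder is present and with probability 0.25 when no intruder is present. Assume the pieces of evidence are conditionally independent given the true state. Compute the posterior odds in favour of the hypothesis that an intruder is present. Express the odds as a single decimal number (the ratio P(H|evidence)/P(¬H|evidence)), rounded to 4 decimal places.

Posterior odds ≈ 1.4227

Prior odds = 0.099/(1−0.099) = 0.10988.
Likelihood ratio for E1 = 0.92/0.27 = 3.4074.
Likelihood ratio for E2 = 0.95/0.25 = 3.8000.
Posterior odds = prior odds × LR₁ × LR₂ = 1.4227.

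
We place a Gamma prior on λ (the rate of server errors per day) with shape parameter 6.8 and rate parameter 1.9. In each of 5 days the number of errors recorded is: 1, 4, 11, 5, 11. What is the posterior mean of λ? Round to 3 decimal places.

The Poisson likelihood adds the total count to the shape and the number of exposure periods to the rate. Here ∑xᵢ = 32 and n = 5, so shape 6.8→38.8 and rate 1.9→6.9.
Posterior mean = shape/rate = 38.8/6.9 = 5.623.

Posterior mean ≈ 5.623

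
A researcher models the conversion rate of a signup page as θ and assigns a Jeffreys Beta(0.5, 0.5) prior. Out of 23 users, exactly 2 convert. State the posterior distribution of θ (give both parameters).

Posterior: Beta(2.5, 21.5)

The binomial likelihood is conjugate to the Beta prior: with 2 successes and 21 failures, the posterior is Beta(0.5+2, 0.5+21) = Beta(2.5, 21.5).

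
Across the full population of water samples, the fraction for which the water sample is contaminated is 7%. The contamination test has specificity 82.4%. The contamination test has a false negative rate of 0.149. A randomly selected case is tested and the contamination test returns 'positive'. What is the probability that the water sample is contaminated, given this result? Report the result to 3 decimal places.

P(H | E) ≈ 0.267

Let H be the event that the water sample is contaminated. P(H) = 0.07, so P(¬H) = 0.93. With E the 'positive' result, P(E|H) = 0.851 and P(E|¬H) = 0.176.
P(E) = 0.851·0.07 + 0.176·0.93 = 0.059570 + 0.16368 = 0.22325.
By Bayes' theorem, P(H|E) = 0.059570 / 0.22325 = 0.267.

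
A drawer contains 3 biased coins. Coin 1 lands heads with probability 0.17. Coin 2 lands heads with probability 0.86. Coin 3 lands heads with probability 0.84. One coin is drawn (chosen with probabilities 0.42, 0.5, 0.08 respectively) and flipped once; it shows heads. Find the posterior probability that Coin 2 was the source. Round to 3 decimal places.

P(heads|C1) = 0.17; P(heads|C2) = 0.86; P(heads|C3) = 0.84.
Prior × likelihood for each source: 0.42·0.17=0.07140, 0.5·0.86=0.4300, 0.08·0.84=0.06720. Summing gives P(heads) = 0.56860.
P(Coin 2 | heads) = 0.4300 / 0.56860 = 0.756.

Posterior probability ≈ 0.756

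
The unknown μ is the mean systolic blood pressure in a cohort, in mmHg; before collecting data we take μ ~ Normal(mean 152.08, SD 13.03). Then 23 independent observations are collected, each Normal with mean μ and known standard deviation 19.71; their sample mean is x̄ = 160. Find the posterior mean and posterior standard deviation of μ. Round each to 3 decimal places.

Posterior mean ≈ 159.283; posterior SD ≈ 3.919

Prior precision 1/τ₀² = 1/13.03² = 0.00588994; data precision n/σ² = 23/19.71² = 0.0592045.
Posterior precision = 0.00588994 + 0.0592045 = 0.0650944, giving posterior SD = 1/√0.0650944 = 3.919.
Posterior mean = (0.00588994·152.08 + 0.0592045·160) / 0.0650944 = 159.283.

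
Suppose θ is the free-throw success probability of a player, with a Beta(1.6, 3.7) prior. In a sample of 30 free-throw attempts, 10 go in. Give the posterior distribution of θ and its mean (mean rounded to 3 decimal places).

The binomial likelihood is conjugate to the Beta prior: with 10 successes and 20 failures, the posterior is Beta(1.6+10, 3.7+20) = Beta(11.6, 23.7).
E[θ | data] = 11.6/(11.6+23.7) = 0.329.

Posterior: Beta(11.6, 23.7); mean ≈ 0.329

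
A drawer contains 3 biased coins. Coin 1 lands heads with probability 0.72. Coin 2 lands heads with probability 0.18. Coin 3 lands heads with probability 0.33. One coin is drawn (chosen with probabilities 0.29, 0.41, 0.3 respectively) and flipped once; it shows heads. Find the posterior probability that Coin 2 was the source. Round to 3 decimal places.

Posterior probability ≈ 0.193

Tabulate prior·likelihood by source: [1] prior 0.29, lik 0.72, product 0.2088; [2] prior 0.41, lik 0.18, product 0.07380; [3] prior 0.3, lik 0.33, product 0.09900.
Normalizing constant = 0.38160; the posterior for Coin 2 is its product over the sum, 0.07380/0.38160 = 0.193.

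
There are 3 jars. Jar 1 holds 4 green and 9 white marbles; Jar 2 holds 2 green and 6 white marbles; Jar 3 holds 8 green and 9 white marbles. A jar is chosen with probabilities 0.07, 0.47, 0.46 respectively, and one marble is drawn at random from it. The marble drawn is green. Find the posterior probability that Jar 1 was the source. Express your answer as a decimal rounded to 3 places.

Posterior probability ≈ 0.061

Tabulate prior·likelihood by source: [1] prior 0.07, lik 0.3077, product 0.02154; [2] prior 0.47, lik 0.25, product 0.1175; [3] prior 0.46, lik 0.4706, product 0.2165.
Normalizing constant = 0.35551; the posterior for Jar 1 is its product over the sum, 0.02154/0.35551 = 0.061.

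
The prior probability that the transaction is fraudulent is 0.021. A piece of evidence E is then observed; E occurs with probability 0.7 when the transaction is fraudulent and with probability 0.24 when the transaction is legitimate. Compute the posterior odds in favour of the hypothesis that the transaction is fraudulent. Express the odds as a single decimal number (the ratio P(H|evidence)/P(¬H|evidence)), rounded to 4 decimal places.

Prior odds = 0.021/(1−0.021) = 0.021450.
Likelihood ratio for E = 0.7/0.24 = 2.9167.
Posterior odds = prior odds × LR = 0.062564.

Posterior odds ≈ 0.0626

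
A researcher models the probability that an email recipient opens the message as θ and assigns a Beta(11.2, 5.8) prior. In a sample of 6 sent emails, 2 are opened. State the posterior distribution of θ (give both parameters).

Posterior: Beta(13.2, 9.8)

The binomial likelihood is conjugate to the Beta prior: with 2 successes and 4 failures, the posterior is Beta(11.2+2, 5.8+4) = Beta(13.2, 9.8).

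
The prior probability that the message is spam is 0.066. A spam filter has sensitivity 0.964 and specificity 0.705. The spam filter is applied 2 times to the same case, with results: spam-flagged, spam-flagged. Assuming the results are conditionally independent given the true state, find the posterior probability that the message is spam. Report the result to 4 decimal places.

Posterior P(H) ≈ 0.4301

Let H be the event that the message is spam; start with P(H) = 0.066. P('spam-flagged'|H) = 0.964, P('spam-flagged'|¬H) = 0.295.
Update on result 1 ('spam-flagged'): P(H) ← 0.964·0.0660 / (0.964·0.0660 + 0.295·0.9340) = 0.063624/0.33915 = 0.1876.
Update on result 2 ('spam-flagged'): P(H) ← 0.964·0.1876 / (0.964·0.1876 + 0.295·0.8124) = 0.18084/0.42050 = 0.4301.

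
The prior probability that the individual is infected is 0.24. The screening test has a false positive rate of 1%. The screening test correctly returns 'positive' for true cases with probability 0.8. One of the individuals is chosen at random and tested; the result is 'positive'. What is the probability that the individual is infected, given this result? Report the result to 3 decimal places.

Write H for 'the individual is infected'. Prior odds H:¬H = 0.24/0.76 = 0.31579. For the 'positive' outcome, the likelihood ratio is 0.8/0.01 = 80.000.
Posterior odds = 0.31579 × 80.000 = 25.263, so P(H|E) = 25.263/(1+25.263) = 0.962.

P(H | E) ≈ 0.962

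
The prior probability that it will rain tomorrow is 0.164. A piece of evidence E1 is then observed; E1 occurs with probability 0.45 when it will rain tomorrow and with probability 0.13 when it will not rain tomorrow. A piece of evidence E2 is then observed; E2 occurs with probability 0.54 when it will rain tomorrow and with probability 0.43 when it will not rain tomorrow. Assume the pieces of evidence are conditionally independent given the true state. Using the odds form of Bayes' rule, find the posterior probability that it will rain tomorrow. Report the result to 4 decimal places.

Posterior probability ≈ 0.4603

Prior odds = 0.164/(1−0.164) = 0.19617. In log-odds, ln(0.19617) = -1.6288.
Add log likelihood ratios: ln(3.4615) + ln(1.2558) = 1.4695.
Posterior log-odds = -0.15927, so posterior odds = exp(-0.15927) = 0.85277. Converting, P(H|E) = 0.85277/1.8528 = 0.4603.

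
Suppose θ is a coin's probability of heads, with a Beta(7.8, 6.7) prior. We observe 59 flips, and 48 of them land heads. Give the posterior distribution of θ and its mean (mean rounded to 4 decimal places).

Posterior: Beta(55.8, 17.7); mean ≈ 0.7592

Observing 48 successes and 11 failures updates Beta(7.8, 6.7) by adding the success and failure counts to the two shape parameters: α = 7.8+48 = 55.8, β = 6.7+11 = 17.7.
Posterior mean = α/(α+β) = 55.8/73.5 = 0.7592.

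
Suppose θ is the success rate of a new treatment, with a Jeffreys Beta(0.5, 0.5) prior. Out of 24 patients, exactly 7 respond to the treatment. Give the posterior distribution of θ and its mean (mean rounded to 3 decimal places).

Posterior: Beta(7.5, 17.5); mean ≈ 0.300

Observing 7 successes and 17 failures updates Beta(0.5, 0.5) by adding the success and failure counts to the two shape parameters: α = 0.5+7 = 7.5, β = 0.5+17 = 17.5.
Posterior mean = α/(α+β) = 7.5/25 = 0.300.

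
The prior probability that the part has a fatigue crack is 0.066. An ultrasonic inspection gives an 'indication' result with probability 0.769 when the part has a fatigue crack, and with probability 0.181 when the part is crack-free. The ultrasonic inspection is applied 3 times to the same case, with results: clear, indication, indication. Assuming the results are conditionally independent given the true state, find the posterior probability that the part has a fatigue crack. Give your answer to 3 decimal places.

Posterior P(H) ≈ 0.265

With H the event that the part has a fatigue crack, the joint likelihood of the observed sequence is P(data|H) = 0.231·0.769·0.769 = 0.13660 and P(data|¬H) = 0.819·0.181·0.181 = 0.026831.
Bayes: P(H|data) = 0.066·0.13660 / (0.066·0.13660 + 0.934·0.026831) = 0.0090159/0.034076 = 0.2646.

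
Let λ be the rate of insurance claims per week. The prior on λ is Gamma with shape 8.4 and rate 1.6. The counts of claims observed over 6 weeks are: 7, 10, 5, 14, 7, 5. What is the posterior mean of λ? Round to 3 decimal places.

Total count ∑xᵢ = 48 over n = 6 weeks.
Gamma is conjugate to the Poisson likelihood: posterior is Gamma(shape = 8.4+48 = 56.4, rate = 1.6+6 = 7.6).
E[λ | data] = 56.4/7.6 = 7.421.

Posterior mean ≈ 7.421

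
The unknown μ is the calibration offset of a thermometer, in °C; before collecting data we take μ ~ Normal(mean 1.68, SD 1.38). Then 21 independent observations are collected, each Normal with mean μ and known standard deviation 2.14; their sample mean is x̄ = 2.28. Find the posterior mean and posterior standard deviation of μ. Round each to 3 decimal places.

With known σ, the Normal prior is conjugate. Weight on the data is w = (n/σ²)/(n/σ² + 1/τ₀²) = 4.58555/(4.58555+0.525100) = 0.89725.
Posterior mean = w·x̄ + (1−w)·μ₀ = 0.89725·2.28 + 0.10275·1.68 = 2.218. Posterior variance = 1/(4.58555+0.525100) = 0.195670, so SD = 0.442.

Posterior mean ≈ 2.218; posterior SD ≈ 0.442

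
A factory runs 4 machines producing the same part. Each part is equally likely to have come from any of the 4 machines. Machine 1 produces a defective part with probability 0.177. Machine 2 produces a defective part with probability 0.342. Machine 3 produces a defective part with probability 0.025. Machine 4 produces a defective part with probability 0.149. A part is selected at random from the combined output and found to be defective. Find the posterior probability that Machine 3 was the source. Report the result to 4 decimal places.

Tabulate prior·likelihood by source: [1] prior 0.25, lik 0.177, product 0.04425; [2] prior 0.25, lik 0.342, product 0.08550; [3] prior 0.25, lik 0.025, product 0.006250; [4] prior 0.25, lik 0.149, product 0.03725.
Normalizing constant = 0.17325; the posterior for Machine 3 is its product over the sum, 0.006250/0.17325 = 0.0361.

Posterior probability ≈ 0.0361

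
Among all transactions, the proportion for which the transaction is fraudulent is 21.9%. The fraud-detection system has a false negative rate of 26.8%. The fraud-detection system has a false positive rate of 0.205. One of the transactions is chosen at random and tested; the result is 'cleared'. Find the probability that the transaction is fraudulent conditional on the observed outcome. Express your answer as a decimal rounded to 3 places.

P(H | E) ≈ 0.086

Let H be the event that the transaction is fraudulent. P(H) = 0.219, so P(¬H) = 0.781. With E the 'cleared' result, P(E|H) = 0.268 and P(E|¬H) = 0.795.
P(E) = 0.268·0.219 + 0.795·0.781 = 0.058692 + 0.62090 = 0.67959.
By Bayes' theorem, P(H|E) = 0.058692 / 0.67959 = 0.086.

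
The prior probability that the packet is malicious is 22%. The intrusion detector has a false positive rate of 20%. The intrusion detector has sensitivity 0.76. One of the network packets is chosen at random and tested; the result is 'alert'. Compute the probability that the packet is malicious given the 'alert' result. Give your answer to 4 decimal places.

Let H be the event that the packet is malicious. P(H) = 0.22, so P(¬H) = 0.78. With E the 'alert' result, P(E|H) = 0.76 and P(E|¬H) = 0.2.
P(E) = 0.76·0.22 + 0.2·0.78 = 0.16720 + 0.15600 = 0.32320.
By Bayes' theorem, P(H|E) = 0.16720 / 0.32320 = 0.5173.

P(H | E) ≈ 0.5173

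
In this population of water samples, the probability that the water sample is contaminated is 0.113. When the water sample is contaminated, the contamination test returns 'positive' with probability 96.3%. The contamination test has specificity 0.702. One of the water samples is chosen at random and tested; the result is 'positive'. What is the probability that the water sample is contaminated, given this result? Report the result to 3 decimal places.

Write H for 'the water sample is contaminated'. Prior odds H:¬H = 0.113/0.887 = 0.12740. For the 'positive' outcome, the likelihood ratio is 0.963/0.298 = 3.2315.
Posterior odds = 0.12740 × 3.2315 = 0.41168, so P(H|E) = 0.41168/(1+0.41168) = 0.292.

P(H | E) ≈ 0.292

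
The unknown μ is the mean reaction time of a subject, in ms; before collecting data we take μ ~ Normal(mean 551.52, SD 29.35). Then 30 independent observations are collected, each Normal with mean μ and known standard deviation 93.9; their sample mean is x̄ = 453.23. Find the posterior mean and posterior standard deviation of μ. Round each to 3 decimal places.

Posterior mean ≈ 478.234; posterior SD ≈ 14.803

With known σ, the Normal prior is conjugate. Weight on the data is w = (n/σ²)/(n/σ² + 1/τ₀²) = 0.00340244/(0.00340244+0.00116087) = 0.74561.
Posterior mean = w·x̄ + (1−w)·μ₀ = 0.74561·453.23 + 0.25439·551.52 = 478.234. Posterior variance = 1/(0.00340244+0.00116087) = 219.139, so SD = 14.803.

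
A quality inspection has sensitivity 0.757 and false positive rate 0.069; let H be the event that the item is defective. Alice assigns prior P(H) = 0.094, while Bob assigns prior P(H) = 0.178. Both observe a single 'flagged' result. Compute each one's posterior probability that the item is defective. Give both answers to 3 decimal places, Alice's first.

P('+'|H) = 0.757, P('+'|¬H) = 0.069.
Alice: numerator 0.757·0.094 = 0.071158; evidence = 0.071158+0.069·0.906 = 0.13367; posterior = 0.532.
Bob: numerator 0.757·0.178 = 0.13475; evidence = 0.13475+0.069·0.822 = 0.19146; posterior = 0.704.

Alice: 0.532; Bob: 0.704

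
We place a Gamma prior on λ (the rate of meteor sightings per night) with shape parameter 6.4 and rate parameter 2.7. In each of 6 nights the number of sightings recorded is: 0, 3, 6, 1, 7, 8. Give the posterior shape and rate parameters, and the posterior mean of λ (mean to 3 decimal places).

Total count ∑xᵢ = 25 over n = 6 nights.
Gamma is conjugate to the Poisson likelihood: posterior is Gamma(shape = 6.4+25 = 31.4, rate = 2.7+6 = 8.7).
E[λ | data] = 31.4/8.7 = 3.609.

Posterior: Gamma(shape=31.4, rate=8.7); mean ≈ 3.609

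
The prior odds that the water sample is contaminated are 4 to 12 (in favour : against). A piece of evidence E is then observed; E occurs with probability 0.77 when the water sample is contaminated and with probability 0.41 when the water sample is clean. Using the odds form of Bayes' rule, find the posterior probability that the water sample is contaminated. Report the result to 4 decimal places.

Posterior probability ≈ 0.3850

Prior odds = 4/12 = 0.33333. In log-odds, ln(0.33333) = -1.0986.
Add log likelihood ratio: ln(1.8780) = 0.63023.
Posterior log-odds = -0.46838, so posterior odds = exp(-0.46838) = 0.62602. Converting, P(H|E) = 0.62602/1.6260 = 0.3850.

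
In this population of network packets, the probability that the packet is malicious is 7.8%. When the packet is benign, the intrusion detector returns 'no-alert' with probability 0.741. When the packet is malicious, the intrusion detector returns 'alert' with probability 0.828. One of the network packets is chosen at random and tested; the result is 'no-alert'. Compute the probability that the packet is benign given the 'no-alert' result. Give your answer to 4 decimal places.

P(¬H | E) ≈ 0.9807

Let H be the event that the packet is malicious. P(H) = 0.078, so P(¬H) = 0.922. With E the 'no-alert' result, P(E|H) = 0.172 and P(E|¬H) = 0.741.
P(E) = 0.172·0.078 + 0.741·0.922 = 0.013416 + 0.68320 = 0.69662.
By Bayes' theorem, P(H|E) = 0.013416 / 0.69662 = 0.0193. Hence P(¬H|E) = 1 − 0.0193 = 0.9807.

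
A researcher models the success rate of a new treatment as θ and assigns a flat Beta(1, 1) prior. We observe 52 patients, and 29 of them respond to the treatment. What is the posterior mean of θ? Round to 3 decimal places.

Posterior mean ≈ 0.556

The binomial likelihood is conjugate to the Beta prior: with 29 successes and 23 failures, the posterior is Beta(1+29, 1+23) = Beta(30, 24).
E[θ | data] = 30/(30+24) = 0.556.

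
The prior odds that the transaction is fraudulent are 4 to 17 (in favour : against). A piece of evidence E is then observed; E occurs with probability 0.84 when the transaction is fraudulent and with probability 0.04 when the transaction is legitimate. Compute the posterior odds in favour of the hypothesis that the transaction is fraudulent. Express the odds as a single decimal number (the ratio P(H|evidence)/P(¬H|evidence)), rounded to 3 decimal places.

Posterior odds ≈ 4.941

Prior odds = 4/17 = 0.23529.
Likelihood ratio for E = 0.84/0.04 = 21.000.
Posterior odds = prior odds × LR = 4.9412.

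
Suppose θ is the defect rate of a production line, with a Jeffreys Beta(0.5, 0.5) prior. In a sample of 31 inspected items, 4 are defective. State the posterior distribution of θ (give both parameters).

Posterior: Beta(4.5, 27.5)

Observing 4 successes and 27 failures updates Beta(0.5, 0.5) by adding the success and failure counts to the two shape parameters: α = 0.5+4 = 4.5, β = 0.5+27 = 27.5.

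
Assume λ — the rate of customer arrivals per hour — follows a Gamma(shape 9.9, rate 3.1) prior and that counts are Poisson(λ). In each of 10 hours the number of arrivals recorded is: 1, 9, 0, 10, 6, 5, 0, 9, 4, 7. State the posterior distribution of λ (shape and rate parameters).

Posterior: Gamma(shape=60.9, rate=13.1)

The Poisson likelihood adds the total count to the shape and the number of exposure periods to the rate. Here ∑xᵢ = 51 and n = 10, so shape 9.9→60.9 and rate 3.1→13.1.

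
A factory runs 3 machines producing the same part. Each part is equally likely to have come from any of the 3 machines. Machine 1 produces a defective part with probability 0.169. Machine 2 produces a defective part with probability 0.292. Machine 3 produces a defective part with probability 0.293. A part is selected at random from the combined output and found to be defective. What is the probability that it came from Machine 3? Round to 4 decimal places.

Tabulate prior·likelihood by source: [1] prior 0.333333, lik 0.169, product 0.05633; [2] prior 0.333333, lik 0.292, product 0.09733; [3] prior 0.333333, lik 0.293, product 0.09767.
Normalizing constant = 0.25133; the posterior for Machine 3 is its product over the sum, 0.09767/0.25133 = 0.3886.

Posterior probability ≈ 0.3886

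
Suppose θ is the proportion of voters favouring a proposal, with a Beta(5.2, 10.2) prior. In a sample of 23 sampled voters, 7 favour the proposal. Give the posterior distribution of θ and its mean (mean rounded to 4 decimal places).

The binomial likelihood is conjugate to the Beta prior: with 7 successes and 16 failures, the posterior is Beta(5.2+7, 10.2+16) = Beta(12.2, 26.2).
Posterior mean = α/(α+β) = 12.2/38.4 = 0.3177.

Posterior: Beta(12.2, 26.2); mean ≈ 0.3177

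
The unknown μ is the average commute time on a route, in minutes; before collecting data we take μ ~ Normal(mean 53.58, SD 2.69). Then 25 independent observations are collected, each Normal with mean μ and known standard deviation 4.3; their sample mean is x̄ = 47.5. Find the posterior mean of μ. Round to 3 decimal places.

Posterior mean ≈ 48.064

With known σ, the Normal prior is conjugate. Weight on the data is w = (n/σ²)/(n/σ² + 1/τ₀²) = 1.35208/(1.35208+0.138196) = 0.90727.
Posterior mean = w·x̄ + (1−w)·μ₀ = 0.90727·47.5 + 0.092732·53.58 = 48.064.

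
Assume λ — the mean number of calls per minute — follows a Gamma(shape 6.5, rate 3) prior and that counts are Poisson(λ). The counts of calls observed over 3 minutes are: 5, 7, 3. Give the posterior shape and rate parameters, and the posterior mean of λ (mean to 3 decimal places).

Total count ∑xᵢ = 15 over n = 3 minutes.
Gamma is conjugate to the Poisson likelihood: posterior is Gamma(shape = 6.5+15 = 21.5, rate = 3+3 = 6).
E[λ | data] = 21.5/6 = 3.583.

Posterior: Gamma(shape=21.5, rate=6); mean ≈ 3.583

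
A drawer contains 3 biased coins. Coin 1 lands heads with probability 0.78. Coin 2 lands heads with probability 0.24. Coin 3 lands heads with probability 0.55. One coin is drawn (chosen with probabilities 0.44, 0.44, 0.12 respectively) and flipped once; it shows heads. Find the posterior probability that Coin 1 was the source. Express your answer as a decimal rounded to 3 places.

Tabulate prior·likelihood by source: [1] prior 0.44, lik 0.78, product 0.3432; [2] prior 0.44, lik 0.24, product 0.1056; [3] prior 0.12, lik 0.55, product 0.06600.
Normalizing constant = 0.51480; the posterior for Coin 1 is its product over the sum, 0.3432/0.51480 = 0.667.

Posterior probability ≈ 0.667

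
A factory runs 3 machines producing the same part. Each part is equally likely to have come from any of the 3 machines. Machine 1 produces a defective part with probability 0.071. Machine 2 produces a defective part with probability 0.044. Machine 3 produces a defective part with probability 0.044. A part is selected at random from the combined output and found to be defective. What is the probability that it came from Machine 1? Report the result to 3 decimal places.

Tabulate prior·likelihood by source: [1] prior 0.333333, lik 0.071, product 0.02367; [2] prior 0.333333, lik 0.044, product 0.01467; [3] prior 0.333333, lik 0.044, product 0.01467.
Normalizing constant = 0.053000; the posterior for Machine 1 is its product over the sum, 0.02367/0.053000 = 0.447.

Posterior probability ≈ 0.447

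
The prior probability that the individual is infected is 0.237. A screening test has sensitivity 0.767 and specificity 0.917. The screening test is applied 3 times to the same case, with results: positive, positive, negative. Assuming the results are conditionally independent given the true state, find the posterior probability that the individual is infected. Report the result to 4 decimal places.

Let H be the event that the individual is infected; start with P(H) = 0.237. P('positive'|H) = 0.767, P('positive'|¬H) = 0.083.
Update on result 1 ('positive'): P(H) ← 0.767·0.2370 / (0.767·0.2370 + 0.083·0.7630) = 0.18178/0.24511 = 0.7416.
Update on result 2 ('positive'): P(H) ← 0.767·0.7416 / (0.767·0.7416 + 0.083·0.2584) = 0.56883/0.59027 = 0.9637.
Update on result 3 ('negative'): P(H) ← 0.233·0.9637 / (0.233·0.9637 + 0.917·0.0363) = 0.22454/0.25785 = 0.8708.

Posterior P(H) ≈ 0.8708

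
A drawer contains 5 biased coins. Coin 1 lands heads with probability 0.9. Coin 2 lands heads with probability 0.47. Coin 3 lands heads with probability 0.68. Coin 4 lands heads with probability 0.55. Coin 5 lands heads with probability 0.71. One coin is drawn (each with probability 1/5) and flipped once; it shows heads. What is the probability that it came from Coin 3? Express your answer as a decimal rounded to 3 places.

Posterior probability ≈ 0.205

P(heads|C1) = 0.9; P(heads|C2) = 0.47; P(heads|C3) = 0.68; P(heads|C4) = 0.55; P(heads|C5) = 0.71.
Prior × likelihood for each source: 0.2·0.9=0.1800, 0.2·0.47=0.09400, 0.2·0.68=0.1360, 0.2·0.55=0.1100, 0.2·0.71=0.1420. Summing gives P(heads) = 0.66200.
P(Coin 3 | heads) = 0.1360 / 0.66200 = 0.205.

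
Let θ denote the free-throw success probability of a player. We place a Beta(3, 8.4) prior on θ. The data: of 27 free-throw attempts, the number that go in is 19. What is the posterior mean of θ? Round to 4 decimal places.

Posterior mean ≈ 0.5729

The binomial likelihood is conjugate to the Beta prior: with 19 successes and 8 failures, the posterior is Beta(3+19, 8.4+8) = Beta(22, 16.4).
E[θ | data] = 22/(22+16.4) = 0.5729.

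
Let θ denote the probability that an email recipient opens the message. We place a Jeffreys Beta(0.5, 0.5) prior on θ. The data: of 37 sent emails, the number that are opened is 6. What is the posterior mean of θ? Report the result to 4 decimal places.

Observing 6 successes and 31 failures updates Beta(0.5, 0.5) by adding the success and failure counts to the two shape parameters: α = 0.5+6 = 6.5, β = 0.5+31 = 31.5.
Posterior mean = α/(α+β) = 6.5/38 = 0.1711.

Posterior mean ≈ 0.1711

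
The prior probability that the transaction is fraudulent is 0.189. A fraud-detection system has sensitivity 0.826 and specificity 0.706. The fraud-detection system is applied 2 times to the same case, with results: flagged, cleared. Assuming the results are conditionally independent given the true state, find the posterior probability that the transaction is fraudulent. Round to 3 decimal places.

With H the event that the transaction is fraudulent, the joint likelihood of the observed sequence is P(data|H) = 0.826·0.174 = 0.14372 and P(data|¬H) = 0.294·0.706 = 0.20756.
Bayes: P(H|data) = 0.189·0.14372 / (0.189·0.14372 + 0.811·0.20756) = 0.027164/0.19550 = 0.1389.

Posterior P(H) ≈ 0.139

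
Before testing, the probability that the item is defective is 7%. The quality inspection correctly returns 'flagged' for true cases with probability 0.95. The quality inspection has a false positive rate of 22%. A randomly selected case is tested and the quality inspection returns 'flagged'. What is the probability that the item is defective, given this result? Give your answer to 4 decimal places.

Write H for 'the item is defective'. Prior odds H:¬H = 0.07/0.93 = 0.075269. For the 'flagged' outcome, the likelihood ratio is 0.95/0.22 = 4.3182.
Posterior odds = 0.075269 × 4.3182 = 0.32502, so P(H|E) = 0.32502/(1+0.32502) = 0.2453.

P(H | E) ≈ 0.2453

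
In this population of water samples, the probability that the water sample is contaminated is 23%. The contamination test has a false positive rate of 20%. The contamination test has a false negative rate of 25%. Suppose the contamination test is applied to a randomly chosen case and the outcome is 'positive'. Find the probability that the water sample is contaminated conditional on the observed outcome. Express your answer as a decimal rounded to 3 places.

P(H | E) ≈ 0.528

Write H for 'the water sample is contaminated'. Prior odds H:¬H = 0.23/0.77 = 0.29870. For the 'positive' outcome, the likelihood ratio is 0.75/0.2 = 3.7500.
Posterior odds = 0.29870 × 3.7500 = 1.1201, so P(H|E) = 1.1201/(1+1.1201) = 0.528.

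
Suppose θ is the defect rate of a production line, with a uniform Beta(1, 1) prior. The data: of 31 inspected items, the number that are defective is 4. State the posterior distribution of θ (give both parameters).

Posterior: Beta(5, 28)

The binomial likelihood is conjugate to the Beta prior: with 4 successes and 27 failures, the posterior is Beta(1+4, 1+27) = Beta(5, 28).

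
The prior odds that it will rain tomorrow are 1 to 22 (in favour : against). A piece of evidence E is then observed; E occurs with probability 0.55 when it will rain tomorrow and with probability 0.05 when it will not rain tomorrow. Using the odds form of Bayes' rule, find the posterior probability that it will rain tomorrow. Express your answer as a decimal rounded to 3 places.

Posterior probability ≈ 0.333

Prior odds = 1/22 = 0.045455. In log-odds, ln(0.045455) = -3.0910.
Add log likelihood ratio: ln(11.000) = 2.3979.
Posterior log-odds = -0.69315, so posterior odds = exp(-0.69315) = 0.50000. Converting, P(H|E) = 0.50000/1.5000 = 0.333.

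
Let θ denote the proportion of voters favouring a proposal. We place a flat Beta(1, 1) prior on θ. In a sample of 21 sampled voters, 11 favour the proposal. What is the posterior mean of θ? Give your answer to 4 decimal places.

The binomial likelihood is conjugate to the Beta prior: with 11 successes and 10 failures, the posterior is Beta(1+11, 1+10) = Beta(12, 11).
E[θ | data] = 12/(12+11) = 0.5217.

Posterior mean ≈ 0.5217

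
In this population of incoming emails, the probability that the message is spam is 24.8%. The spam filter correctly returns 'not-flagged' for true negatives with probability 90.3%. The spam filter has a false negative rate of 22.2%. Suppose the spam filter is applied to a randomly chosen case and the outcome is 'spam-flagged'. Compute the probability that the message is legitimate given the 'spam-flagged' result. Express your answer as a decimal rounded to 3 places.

P(¬H | E) ≈ 0.274

Let H be the event that the message is spam. P(H) = 0.248, so P(¬H) = 0.752. With E the 'spam-flagged' result, P(E|H) = 0.778 and P(E|¬H) = 0.097.
P(E) = 0.778·0.248 + 0.097·0.752 = 0.19294 + 0.072944 = 0.26589.
By Bayes' theorem, P(H|E) = 0.19294 / 0.26589 = 0.726. Hence P(¬H|E) = 1 − 0.726 = 0.274.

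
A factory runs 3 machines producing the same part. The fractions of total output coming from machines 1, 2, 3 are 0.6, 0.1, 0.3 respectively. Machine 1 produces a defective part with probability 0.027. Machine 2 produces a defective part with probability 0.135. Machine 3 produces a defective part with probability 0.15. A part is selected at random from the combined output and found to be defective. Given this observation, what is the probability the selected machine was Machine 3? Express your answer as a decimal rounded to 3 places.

Posterior probability ≈ 0.602

Tabulate prior·likelihood by source: [1] prior 0.6, lik 0.027, product 0.01620; [2] prior 0.1, lik 0.135, product 0.01350; [3] prior 0.3, lik 0.15, product 0.04500.
Normalizing constant = 0.074700; the posterior for Machine 3 is its product over the sum, 0.04500/0.074700 = 0.602.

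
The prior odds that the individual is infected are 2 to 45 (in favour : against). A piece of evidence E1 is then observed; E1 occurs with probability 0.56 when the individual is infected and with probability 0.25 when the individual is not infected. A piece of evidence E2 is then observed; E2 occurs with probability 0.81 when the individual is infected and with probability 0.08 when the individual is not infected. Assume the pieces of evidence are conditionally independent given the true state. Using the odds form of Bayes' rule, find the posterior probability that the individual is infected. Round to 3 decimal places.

Posterior probability ≈ 0.502

Prior odds = 2/45 = 0.044444. In log-odds, ln(0.044444) = -3.1135.
Add log likelihood ratios: ln(2.2400) + ln(10.125) = 3.1215.
Posterior log-odds = 0.0079682, so posterior odds = exp(0.0079682) = 1.0080. Converting, P(H|E) = 1.0080/2.0080 = 0.502.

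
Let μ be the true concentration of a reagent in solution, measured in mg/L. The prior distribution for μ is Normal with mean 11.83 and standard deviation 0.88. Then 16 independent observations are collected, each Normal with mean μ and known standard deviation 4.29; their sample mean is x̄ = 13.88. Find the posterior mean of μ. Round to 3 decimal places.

Posterior mean ≈ 12.655

Prior precision 1/τ₀² = 1/0.88² = 1.29132; data precision n/σ² = 16/4.29² = 0.869371.
Posterior precision = 1.29132 + 0.869371 = 2.16069.
Posterior mean = (1.29132·11.83 + 0.869371·13.88) / 2.16069 = 12.655.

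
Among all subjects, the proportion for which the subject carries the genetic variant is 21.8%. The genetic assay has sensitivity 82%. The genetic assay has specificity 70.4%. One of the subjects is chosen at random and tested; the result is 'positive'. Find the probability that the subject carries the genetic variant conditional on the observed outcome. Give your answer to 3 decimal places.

Let H be the event that the subject carries the genetic variant. P(H) = 0.218, so P(¬H) = 0.782. With E the 'positive' result, P(E|H) = 0.82 and P(E|¬H) = 0.296.
P(E) = 0.82·0.218 + 0.296·0.782 = 0.17876 + 0.23147 = 0.41023.
By Bayes' theorem, P(H|E) = 0.17876 / 0.41023 = 0.436.

P(H | E) ≈ 0.436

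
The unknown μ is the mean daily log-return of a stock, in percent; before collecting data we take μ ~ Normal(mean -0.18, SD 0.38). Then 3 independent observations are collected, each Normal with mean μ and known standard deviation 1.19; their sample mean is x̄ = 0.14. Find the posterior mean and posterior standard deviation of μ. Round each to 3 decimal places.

Posterior mean ≈ -0.105; posterior SD ≈ 0.333

Prior precision 1/τ₀² = 1/0.38² = 6.92521; data precision n/σ² = 3/1.19² = 2.11849.
Posterior precision = 6.92521 + 2.11849 = 9.04370, giving posterior SD = 1/√9.04370 = 0.333.
Posterior mean = (6.92521·-0.18 + 2.11849·0.14) / 9.04370 = -0.105.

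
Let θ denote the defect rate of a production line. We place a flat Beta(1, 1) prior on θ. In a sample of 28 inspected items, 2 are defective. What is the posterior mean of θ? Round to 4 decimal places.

Posterior mean ≈ 0.1000

The binomial likelihood is conjugate to the Beta prior: with 2 successes and 26 failures, the posterior is Beta(1+2, 1+26) = Beta(3, 27).
Posterior mean = α/(α+β) = 3/30 = 0.1000.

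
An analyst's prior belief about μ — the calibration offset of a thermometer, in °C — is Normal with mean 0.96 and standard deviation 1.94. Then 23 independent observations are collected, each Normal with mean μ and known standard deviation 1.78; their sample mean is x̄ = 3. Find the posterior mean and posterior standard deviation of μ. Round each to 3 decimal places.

Posterior mean ≈ 2.928; posterior SD ≈ 0.365

Prior precision 1/τ₀² = 1/1.94² = 0.265703; data precision n/σ² = 23/1.78² = 7.25918.
Posterior precision = 0.265703 + 7.25918 = 7.52489, giving posterior SD = 1/√7.52489 = 0.365.
Posterior mean = (0.265703·0.96 + 7.25918·3) / 7.52489 = 2.928.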